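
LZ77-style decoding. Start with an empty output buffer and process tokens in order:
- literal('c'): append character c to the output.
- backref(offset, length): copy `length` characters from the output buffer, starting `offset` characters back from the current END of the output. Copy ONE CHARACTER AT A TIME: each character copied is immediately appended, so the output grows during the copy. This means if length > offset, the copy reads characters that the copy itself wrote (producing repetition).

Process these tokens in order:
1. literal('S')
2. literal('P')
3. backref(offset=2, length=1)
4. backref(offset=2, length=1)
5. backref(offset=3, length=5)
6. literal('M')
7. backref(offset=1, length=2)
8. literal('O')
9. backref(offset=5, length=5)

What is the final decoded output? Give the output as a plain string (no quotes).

Token 1: literal('S'). Output: "S"
Token 2: literal('P'). Output: "SP"
Token 3: backref(off=2, len=1). Copied 'S' from pos 0. Output: "SPS"
Token 4: backref(off=2, len=1). Copied 'P' from pos 1. Output: "SPSP"
Token 5: backref(off=3, len=5) (overlapping!). Copied 'PSPPS' from pos 1. Output: "SPSPPSPPS"
Token 6: literal('M'). Output: "SPSPPSPPSM"
Token 7: backref(off=1, len=2) (overlapping!). Copied 'MM' from pos 9. Output: "SPSPPSPPSMMM"
Token 8: literal('O'). Output: "SPSPPSPPSMMMO"
Token 9: backref(off=5, len=5). Copied 'SMMMO' from pos 8. Output: "SPSPPSPPSMMMOSMMMO"

Answer: SPSPPSPPSMMMOSMMMO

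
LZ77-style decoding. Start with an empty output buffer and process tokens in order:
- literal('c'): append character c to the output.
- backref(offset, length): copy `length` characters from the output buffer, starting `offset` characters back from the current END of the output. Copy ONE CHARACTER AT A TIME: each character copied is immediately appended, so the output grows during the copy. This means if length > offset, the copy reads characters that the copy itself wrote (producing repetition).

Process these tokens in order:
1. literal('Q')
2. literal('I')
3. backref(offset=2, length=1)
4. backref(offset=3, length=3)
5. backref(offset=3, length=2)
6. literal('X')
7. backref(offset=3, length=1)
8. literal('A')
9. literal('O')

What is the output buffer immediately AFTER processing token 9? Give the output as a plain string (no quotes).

Token 1: literal('Q'). Output: "Q"
Token 2: literal('I'). Output: "QI"
Token 3: backref(off=2, len=1). Copied 'Q' from pos 0. Output: "QIQ"
Token 4: backref(off=3, len=3). Copied 'QIQ' from pos 0. Output: "QIQQIQ"
Token 5: backref(off=3, len=2). Copied 'QI' from pos 3. Output: "QIQQIQQI"
Token 6: literal('X'). Output: "QIQQIQQIX"
Token 7: backref(off=3, len=1). Copied 'Q' from pos 6. Output: "QIQQIQQIXQ"
Token 8: literal('A'). Output: "QIQQIQQIXQA"
Token 9: literal('O'). Output: "QIQQIQQIXQAO"

Answer: QIQQIQQIXQAO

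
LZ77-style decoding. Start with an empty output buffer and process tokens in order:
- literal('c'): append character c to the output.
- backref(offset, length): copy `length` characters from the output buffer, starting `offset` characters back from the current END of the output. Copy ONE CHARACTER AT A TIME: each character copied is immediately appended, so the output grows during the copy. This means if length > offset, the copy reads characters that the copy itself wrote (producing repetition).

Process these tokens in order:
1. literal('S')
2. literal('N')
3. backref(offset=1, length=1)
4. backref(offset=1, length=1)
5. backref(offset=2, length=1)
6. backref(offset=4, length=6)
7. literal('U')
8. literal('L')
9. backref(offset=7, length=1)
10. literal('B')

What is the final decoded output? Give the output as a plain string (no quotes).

Answer: SNNNNNNNNNNULNB

Derivation:
Token 1: literal('S'). Output: "S"
Token 2: literal('N'). Output: "SN"
Token 3: backref(off=1, len=1). Copied 'N' from pos 1. Output: "SNN"
Token 4: backref(off=1, len=1). Copied 'N' from pos 2. Output: "SNNN"
Token 5: backref(off=2, len=1). Copied 'N' from pos 2. Output: "SNNNN"
Token 6: backref(off=4, len=6) (overlapping!). Copied 'NNNNNN' from pos 1. Output: "SNNNNNNNNNN"
Token 7: literal('U'). Output: "SNNNNNNNNNNU"
Token 8: literal('L'). Output: "SNNNNNNNNNNUL"
Token 9: backref(off=7, len=1). Copied 'N' from pos 6. Output: "SNNNNNNNNNNULN"
Token 10: literal('B'). Output: "SNNNNNNNNNNULNB"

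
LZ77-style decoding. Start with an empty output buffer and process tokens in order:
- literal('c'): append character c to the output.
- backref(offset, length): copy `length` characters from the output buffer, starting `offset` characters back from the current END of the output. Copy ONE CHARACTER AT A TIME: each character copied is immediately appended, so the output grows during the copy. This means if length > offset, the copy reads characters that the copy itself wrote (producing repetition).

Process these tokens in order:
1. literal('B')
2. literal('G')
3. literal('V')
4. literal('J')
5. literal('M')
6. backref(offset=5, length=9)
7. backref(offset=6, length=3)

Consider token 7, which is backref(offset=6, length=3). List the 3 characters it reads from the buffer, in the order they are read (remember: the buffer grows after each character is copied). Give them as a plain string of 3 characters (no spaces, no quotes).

Answer: JMB

Derivation:
Token 1: literal('B'). Output: "B"
Token 2: literal('G'). Output: "BG"
Token 3: literal('V'). Output: "BGV"
Token 4: literal('J'). Output: "BGVJ"
Token 5: literal('M'). Output: "BGVJM"
Token 6: backref(off=5, len=9) (overlapping!). Copied 'BGVJMBGVJ' from pos 0. Output: "BGVJMBGVJMBGVJ"
Token 7: backref(off=6, len=3). Buffer before: "BGVJMBGVJMBGVJ" (len 14)
  byte 1: read out[8]='J', append. Buffer now: "BGVJMBGVJMBGVJJ"
  byte 2: read out[9]='M', append. Buffer now: "BGVJMBGVJMBGVJJM"
  byte 3: read out[10]='B', append. Buffer now: "BGVJMBGVJMBGVJJMB"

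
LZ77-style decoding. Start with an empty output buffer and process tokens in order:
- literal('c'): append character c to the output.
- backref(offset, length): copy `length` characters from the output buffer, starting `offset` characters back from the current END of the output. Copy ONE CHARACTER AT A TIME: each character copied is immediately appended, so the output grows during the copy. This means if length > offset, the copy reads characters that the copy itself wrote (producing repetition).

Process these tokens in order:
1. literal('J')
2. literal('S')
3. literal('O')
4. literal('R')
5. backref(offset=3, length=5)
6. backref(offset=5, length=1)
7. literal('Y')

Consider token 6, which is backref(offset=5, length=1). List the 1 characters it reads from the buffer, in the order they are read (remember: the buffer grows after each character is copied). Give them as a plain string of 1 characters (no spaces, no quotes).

Token 1: literal('J'). Output: "J"
Token 2: literal('S'). Output: "JS"
Token 3: literal('O'). Output: "JSO"
Token 4: literal('R'). Output: "JSOR"
Token 5: backref(off=3, len=5) (overlapping!). Copied 'SORSO' from pos 1. Output: "JSORSORSO"
Token 6: backref(off=5, len=1). Buffer before: "JSORSORSO" (len 9)
  byte 1: read out[4]='S', append. Buffer now: "JSORSORSOS"

Answer: S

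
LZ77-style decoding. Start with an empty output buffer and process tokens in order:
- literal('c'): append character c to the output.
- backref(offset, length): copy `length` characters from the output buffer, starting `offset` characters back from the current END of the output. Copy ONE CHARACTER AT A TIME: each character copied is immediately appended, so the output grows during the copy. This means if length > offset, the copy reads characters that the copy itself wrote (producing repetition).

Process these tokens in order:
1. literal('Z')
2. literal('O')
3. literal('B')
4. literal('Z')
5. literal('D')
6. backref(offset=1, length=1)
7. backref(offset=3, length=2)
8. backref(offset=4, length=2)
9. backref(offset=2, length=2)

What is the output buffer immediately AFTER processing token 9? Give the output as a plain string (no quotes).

Answer: ZOBZDDZDDDDD

Derivation:
Token 1: literal('Z'). Output: "Z"
Token 2: literal('O'). Output: "ZO"
Token 3: literal('B'). Output: "ZOB"
Token 4: literal('Z'). Output: "ZOBZ"
Token 5: literal('D'). Output: "ZOBZD"
Token 6: backref(off=1, len=1). Copied 'D' from pos 4. Output: "ZOBZDD"
Token 7: backref(off=3, len=2). Copied 'ZD' from pos 3. Output: "ZOBZDDZD"
Token 8: backref(off=4, len=2). Copied 'DD' from pos 4. Output: "ZOBZDDZDDD"
Token 9: backref(off=2, len=2). Copied 'DD' from pos 8. Output: "ZOBZDDZDDDDD"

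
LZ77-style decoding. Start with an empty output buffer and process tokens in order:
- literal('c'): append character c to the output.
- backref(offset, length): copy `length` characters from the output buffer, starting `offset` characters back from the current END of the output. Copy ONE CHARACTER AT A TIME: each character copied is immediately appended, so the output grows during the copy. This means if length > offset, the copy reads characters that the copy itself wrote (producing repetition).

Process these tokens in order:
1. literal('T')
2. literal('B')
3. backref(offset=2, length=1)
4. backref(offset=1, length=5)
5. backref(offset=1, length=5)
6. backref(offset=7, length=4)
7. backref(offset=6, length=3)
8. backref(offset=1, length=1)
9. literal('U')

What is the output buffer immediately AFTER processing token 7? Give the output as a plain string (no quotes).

Token 1: literal('T'). Output: "T"
Token 2: literal('B'). Output: "TB"
Token 3: backref(off=2, len=1). Copied 'T' from pos 0. Output: "TBT"
Token 4: backref(off=1, len=5) (overlapping!). Copied 'TTTTT' from pos 2. Output: "TBTTTTTT"
Token 5: backref(off=1, len=5) (overlapping!). Copied 'TTTTT' from pos 7. Output: "TBTTTTTTTTTTT"
Token 6: backref(off=7, len=4). Copied 'TTTT' from pos 6. Output: "TBTTTTTTTTTTTTTTT"
Token 7: backref(off=6, len=3). Copied 'TTT' from pos 11. Output: "TBTTTTTTTTTTTTTTTTTT"

Answer: TBTTTTTTTTTTTTTTTTTT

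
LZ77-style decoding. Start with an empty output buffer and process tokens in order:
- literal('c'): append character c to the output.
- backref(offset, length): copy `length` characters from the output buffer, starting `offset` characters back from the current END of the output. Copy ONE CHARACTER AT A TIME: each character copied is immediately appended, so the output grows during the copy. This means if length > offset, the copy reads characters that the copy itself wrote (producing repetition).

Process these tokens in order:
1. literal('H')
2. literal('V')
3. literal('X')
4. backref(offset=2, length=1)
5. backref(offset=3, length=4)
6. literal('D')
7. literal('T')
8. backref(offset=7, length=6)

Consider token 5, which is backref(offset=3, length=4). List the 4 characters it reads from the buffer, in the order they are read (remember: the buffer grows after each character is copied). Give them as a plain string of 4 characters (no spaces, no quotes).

Answer: VXVV

Derivation:
Token 1: literal('H'). Output: "H"
Token 2: literal('V'). Output: "HV"
Token 3: literal('X'). Output: "HVX"
Token 4: backref(off=2, len=1). Copied 'V' from pos 1. Output: "HVXV"
Token 5: backref(off=3, len=4). Buffer before: "HVXV" (len 4)
  byte 1: read out[1]='V', append. Buffer now: "HVXVV"
  byte 2: read out[2]='X', append. Buffer now: "HVXVVX"
  byte 3: read out[3]='V', append. Buffer now: "HVXVVXV"
  byte 4: read out[4]='V', append. Buffer now: "HVXVVXVV"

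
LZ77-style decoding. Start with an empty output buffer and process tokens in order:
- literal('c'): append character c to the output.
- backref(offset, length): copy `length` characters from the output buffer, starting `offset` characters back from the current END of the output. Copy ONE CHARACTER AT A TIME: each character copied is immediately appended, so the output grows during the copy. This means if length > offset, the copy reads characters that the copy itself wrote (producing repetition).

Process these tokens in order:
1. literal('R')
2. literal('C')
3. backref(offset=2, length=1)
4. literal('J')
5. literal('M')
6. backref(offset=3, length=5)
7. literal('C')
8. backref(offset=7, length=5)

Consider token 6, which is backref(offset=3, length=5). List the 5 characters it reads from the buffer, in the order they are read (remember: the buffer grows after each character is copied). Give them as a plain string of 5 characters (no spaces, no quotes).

Answer: RJMRJ

Derivation:
Token 1: literal('R'). Output: "R"
Token 2: literal('C'). Output: "RC"
Token 3: backref(off=2, len=1). Copied 'R' from pos 0. Output: "RCR"
Token 4: literal('J'). Output: "RCRJ"
Token 5: literal('M'). Output: "RCRJM"
Token 6: backref(off=3, len=5). Buffer before: "RCRJM" (len 5)
  byte 1: read out[2]='R', append. Buffer now: "RCRJMR"
  byte 2: read out[3]='J', append. Buffer now: "RCRJMRJ"
  byte 3: read out[4]='M', append. Buffer now: "RCRJMRJM"
  byte 4: read out[5]='R', append. Buffer now: "RCRJMRJMR"
  byte 5: read out[6]='J', append. Buffer now: "RCRJMRJMRJ"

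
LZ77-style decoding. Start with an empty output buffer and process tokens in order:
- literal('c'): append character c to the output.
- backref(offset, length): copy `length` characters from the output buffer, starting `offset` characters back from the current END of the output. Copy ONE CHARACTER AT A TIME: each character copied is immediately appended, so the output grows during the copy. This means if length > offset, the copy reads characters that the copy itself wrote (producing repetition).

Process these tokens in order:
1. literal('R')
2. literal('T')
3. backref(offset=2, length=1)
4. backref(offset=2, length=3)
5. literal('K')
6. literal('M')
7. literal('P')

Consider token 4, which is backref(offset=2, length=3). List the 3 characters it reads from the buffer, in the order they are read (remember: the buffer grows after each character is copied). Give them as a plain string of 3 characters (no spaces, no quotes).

Token 1: literal('R'). Output: "R"
Token 2: literal('T'). Output: "RT"
Token 3: backref(off=2, len=1). Copied 'R' from pos 0. Output: "RTR"
Token 4: backref(off=2, len=3). Buffer before: "RTR" (len 3)
  byte 1: read out[1]='T', append. Buffer now: "RTRT"
  byte 2: read out[2]='R', append. Buffer now: "RTRTR"
  byte 3: read out[3]='T', append. Buffer now: "RTRTRT"

Answer: TRT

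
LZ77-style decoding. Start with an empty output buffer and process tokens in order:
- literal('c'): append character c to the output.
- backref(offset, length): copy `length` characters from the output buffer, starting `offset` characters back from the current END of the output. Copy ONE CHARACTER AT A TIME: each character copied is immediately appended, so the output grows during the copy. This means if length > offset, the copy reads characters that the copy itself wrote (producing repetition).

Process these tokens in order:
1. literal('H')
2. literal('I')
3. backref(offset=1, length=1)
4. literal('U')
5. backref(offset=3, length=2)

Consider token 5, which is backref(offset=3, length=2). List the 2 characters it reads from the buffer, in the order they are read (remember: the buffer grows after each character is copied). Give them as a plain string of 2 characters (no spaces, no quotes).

Answer: II

Derivation:
Token 1: literal('H'). Output: "H"
Token 2: literal('I'). Output: "HI"
Token 3: backref(off=1, len=1). Copied 'I' from pos 1. Output: "HII"
Token 4: literal('U'). Output: "HIIU"
Token 5: backref(off=3, len=2). Buffer before: "HIIU" (len 4)
  byte 1: read out[1]='I', append. Buffer now: "HIIUI"
  byte 2: read out[2]='I', append. Buffer now: "HIIUII"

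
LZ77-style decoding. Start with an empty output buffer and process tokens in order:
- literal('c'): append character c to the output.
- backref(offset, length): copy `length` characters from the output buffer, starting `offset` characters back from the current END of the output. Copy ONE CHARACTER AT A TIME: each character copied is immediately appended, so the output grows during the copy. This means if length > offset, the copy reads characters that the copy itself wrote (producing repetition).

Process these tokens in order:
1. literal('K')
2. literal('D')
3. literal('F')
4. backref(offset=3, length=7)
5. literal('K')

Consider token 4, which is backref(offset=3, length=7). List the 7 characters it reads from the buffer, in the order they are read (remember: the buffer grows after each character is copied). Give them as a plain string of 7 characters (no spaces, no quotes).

Answer: KDFKDFK

Derivation:
Token 1: literal('K'). Output: "K"
Token 2: literal('D'). Output: "KD"
Token 3: literal('F'). Output: "KDF"
Token 4: backref(off=3, len=7). Buffer before: "KDF" (len 3)
  byte 1: read out[0]='K', append. Buffer now: "KDFK"
  byte 2: read out[1]='D', append. Buffer now: "KDFKD"
  byte 3: read out[2]='F', append. Buffer now: "KDFKDF"
  byte 4: read out[3]='K', append. Buffer now: "KDFKDFK"
  byte 5: read out[4]='D', append. Buffer now: "KDFKDFKD"
  byte 6: read out[5]='F', append. Buffer now: "KDFKDFKDF"
  byte 7: read out[6]='K', append. Buffer now: "KDFKDFKDFK"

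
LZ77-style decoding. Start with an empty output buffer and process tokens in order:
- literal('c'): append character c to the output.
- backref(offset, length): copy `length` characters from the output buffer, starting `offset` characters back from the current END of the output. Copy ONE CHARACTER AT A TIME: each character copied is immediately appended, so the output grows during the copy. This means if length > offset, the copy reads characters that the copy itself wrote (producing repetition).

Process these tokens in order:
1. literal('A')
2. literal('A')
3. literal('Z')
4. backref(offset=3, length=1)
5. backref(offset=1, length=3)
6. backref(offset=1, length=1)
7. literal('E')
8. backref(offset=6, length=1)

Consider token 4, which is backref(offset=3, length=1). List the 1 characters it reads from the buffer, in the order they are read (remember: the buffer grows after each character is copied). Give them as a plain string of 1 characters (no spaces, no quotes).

Token 1: literal('A'). Output: "A"
Token 2: literal('A'). Output: "AA"
Token 3: literal('Z'). Output: "AAZ"
Token 4: backref(off=3, len=1). Buffer before: "AAZ" (len 3)
  byte 1: read out[0]='A', append. Buffer now: "AAZA"

Answer: A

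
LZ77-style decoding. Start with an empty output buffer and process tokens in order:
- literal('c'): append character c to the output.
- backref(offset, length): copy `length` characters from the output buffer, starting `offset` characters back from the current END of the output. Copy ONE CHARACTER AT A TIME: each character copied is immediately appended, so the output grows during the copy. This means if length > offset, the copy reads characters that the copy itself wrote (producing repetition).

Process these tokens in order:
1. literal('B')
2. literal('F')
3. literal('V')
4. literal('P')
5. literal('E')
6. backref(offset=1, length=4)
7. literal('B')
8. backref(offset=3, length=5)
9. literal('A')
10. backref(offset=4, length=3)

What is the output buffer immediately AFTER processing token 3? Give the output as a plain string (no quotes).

Answer: BFV

Derivation:
Token 1: literal('B'). Output: "B"
Token 2: literal('F'). Output: "BF"
Token 3: literal('V'). Output: "BFV"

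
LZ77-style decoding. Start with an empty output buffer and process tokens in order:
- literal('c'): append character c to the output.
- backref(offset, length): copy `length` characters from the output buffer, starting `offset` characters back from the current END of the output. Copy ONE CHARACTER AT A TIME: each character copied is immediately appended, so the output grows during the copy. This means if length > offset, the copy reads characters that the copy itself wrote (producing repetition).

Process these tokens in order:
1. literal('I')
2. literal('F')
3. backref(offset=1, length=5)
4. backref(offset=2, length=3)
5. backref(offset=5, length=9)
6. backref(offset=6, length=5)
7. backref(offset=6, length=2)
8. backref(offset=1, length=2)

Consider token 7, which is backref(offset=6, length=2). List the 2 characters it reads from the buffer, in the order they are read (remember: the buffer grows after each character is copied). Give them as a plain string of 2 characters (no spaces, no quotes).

Token 1: literal('I'). Output: "I"
Token 2: literal('F'). Output: "IF"
Token 3: backref(off=1, len=5) (overlapping!). Copied 'FFFFF' from pos 1. Output: "IFFFFFF"
Token 4: backref(off=2, len=3) (overlapping!). Copied 'FFF' from pos 5. Output: "IFFFFFFFFF"
Token 5: backref(off=5, len=9) (overlapping!). Copied 'FFFFFFFFF' from pos 5. Output: "IFFFFFFFFFFFFFFFFFF"
Token 6: backref(off=6, len=5). Copied 'FFFFF' from pos 13. Output: "IFFFFFFFFFFFFFFFFFFFFFFF"
Token 7: backref(off=6, len=2). Buffer before: "IFFFFFFFFFFFFFFFFFFFFFFF" (len 24)
  byte 1: read out[18]='F', append. Buffer now: "IFFFFFFFFFFFFFFFFFFFFFFFF"
  byte 2: read out[19]='F', append. Buffer now: "IFFFFFFFFFFFFFFFFFFFFFFFFF"

Answer: FF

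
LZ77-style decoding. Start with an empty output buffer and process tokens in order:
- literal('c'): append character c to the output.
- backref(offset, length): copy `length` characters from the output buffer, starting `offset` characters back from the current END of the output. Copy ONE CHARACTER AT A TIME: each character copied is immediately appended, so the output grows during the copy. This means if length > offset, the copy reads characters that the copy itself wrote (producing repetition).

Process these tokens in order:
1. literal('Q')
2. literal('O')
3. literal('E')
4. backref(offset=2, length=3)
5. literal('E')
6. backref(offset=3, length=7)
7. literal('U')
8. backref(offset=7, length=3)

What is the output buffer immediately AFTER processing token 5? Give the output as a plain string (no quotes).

Token 1: literal('Q'). Output: "Q"
Token 2: literal('O'). Output: "QO"
Token 3: literal('E'). Output: "QOE"
Token 4: backref(off=2, len=3) (overlapping!). Copied 'OEO' from pos 1. Output: "QOEOEO"
Token 5: literal('E'). Output: "QOEOEOE"

Answer: QOEOEOE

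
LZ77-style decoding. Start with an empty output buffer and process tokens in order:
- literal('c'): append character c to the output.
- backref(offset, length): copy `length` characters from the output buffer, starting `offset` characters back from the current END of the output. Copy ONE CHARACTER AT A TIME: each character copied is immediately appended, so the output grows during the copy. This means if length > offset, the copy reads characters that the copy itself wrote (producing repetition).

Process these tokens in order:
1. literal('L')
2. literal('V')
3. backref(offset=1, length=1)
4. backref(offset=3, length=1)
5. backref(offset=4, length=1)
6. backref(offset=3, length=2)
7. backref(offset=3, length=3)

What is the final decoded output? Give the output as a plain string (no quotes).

Answer: LVVLLVLLVL

Derivation:
Token 1: literal('L'). Output: "L"
Token 2: literal('V'). Output: "LV"
Token 3: backref(off=1, len=1). Copied 'V' from pos 1. Output: "LVV"
Token 4: backref(off=3, len=1). Copied 'L' from pos 0. Output: "LVVL"
Token 5: backref(off=4, len=1). Copied 'L' from pos 0. Output: "LVVLL"
Token 6: backref(off=3, len=2). Copied 'VL' from pos 2. Output: "LVVLLVL"
Token 7: backref(off=3, len=3). Copied 'LVL' from pos 4. Output: "LVVLLVLLVL"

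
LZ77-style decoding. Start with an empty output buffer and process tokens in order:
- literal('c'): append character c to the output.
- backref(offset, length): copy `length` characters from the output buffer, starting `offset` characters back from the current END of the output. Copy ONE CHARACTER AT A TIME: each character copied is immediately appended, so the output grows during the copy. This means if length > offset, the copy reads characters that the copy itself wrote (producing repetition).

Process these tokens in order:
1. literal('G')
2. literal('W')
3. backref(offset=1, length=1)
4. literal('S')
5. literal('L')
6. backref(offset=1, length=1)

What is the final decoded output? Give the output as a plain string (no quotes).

Answer: GWWSLL

Derivation:
Token 1: literal('G'). Output: "G"
Token 2: literal('W'). Output: "GW"
Token 3: backref(off=1, len=1). Copied 'W' from pos 1. Output: "GWW"
Token 4: literal('S'). Output: "GWWS"
Token 5: literal('L'). Output: "GWWSL"
Token 6: backref(off=1, len=1). Copied 'L' from pos 4. Output: "GWWSLL"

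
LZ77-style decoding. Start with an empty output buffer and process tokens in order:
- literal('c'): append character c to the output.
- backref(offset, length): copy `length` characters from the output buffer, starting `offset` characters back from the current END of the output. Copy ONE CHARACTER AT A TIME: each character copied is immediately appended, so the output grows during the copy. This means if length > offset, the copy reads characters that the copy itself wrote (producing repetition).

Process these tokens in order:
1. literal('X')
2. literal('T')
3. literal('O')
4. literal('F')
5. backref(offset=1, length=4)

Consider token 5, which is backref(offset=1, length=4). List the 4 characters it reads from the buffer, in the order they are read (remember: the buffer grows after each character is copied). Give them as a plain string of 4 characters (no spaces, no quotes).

Answer: FFFF

Derivation:
Token 1: literal('X'). Output: "X"
Token 2: literal('T'). Output: "XT"
Token 3: literal('O'). Output: "XTO"
Token 4: literal('F'). Output: "XTOF"
Token 5: backref(off=1, len=4). Buffer before: "XTOF" (len 4)
  byte 1: read out[3]='F', append. Buffer now: "XTOFF"
  byte 2: read out[4]='F', append. Buffer now: "XTOFFF"
  byte 3: read out[5]='F', append. Buffer now: "XTOFFFF"
  byte 4: read out[6]='F', append. Buffer now: "XTOFFFFF"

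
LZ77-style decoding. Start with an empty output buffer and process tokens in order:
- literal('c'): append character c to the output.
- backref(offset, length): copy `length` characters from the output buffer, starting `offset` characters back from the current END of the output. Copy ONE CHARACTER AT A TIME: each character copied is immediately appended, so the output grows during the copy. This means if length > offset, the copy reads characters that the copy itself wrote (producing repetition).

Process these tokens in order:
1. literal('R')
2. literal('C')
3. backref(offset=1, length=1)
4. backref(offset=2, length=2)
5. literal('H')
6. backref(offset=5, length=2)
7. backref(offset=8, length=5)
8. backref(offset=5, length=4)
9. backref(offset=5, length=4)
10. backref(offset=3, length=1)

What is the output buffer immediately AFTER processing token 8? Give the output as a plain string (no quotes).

Token 1: literal('R'). Output: "R"
Token 2: literal('C'). Output: "RC"
Token 3: backref(off=1, len=1). Copied 'C' from pos 1. Output: "RCC"
Token 4: backref(off=2, len=2). Copied 'CC' from pos 1. Output: "RCCCC"
Token 5: literal('H'). Output: "RCCCCH"
Token 6: backref(off=5, len=2). Copied 'CC' from pos 1. Output: "RCCCCHCC"
Token 7: backref(off=8, len=5). Copied 'RCCCC' from pos 0. Output: "RCCCCHCCRCCCC"
Token 8: backref(off=5, len=4). Copied 'RCCC' from pos 8. Output: "RCCCCHCCRCCCCRCCC"

Answer: RCCCCHCCRCCCCRCCC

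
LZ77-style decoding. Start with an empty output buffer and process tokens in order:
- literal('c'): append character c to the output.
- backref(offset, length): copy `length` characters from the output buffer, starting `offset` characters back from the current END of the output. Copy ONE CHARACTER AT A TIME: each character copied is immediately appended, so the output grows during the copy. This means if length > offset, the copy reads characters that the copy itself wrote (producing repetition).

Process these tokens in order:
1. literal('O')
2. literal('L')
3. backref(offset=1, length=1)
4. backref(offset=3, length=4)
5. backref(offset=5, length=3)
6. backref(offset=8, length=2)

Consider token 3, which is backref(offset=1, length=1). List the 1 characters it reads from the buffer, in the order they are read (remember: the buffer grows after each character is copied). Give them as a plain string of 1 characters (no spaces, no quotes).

Token 1: literal('O'). Output: "O"
Token 2: literal('L'). Output: "OL"
Token 3: backref(off=1, len=1). Buffer before: "OL" (len 2)
  byte 1: read out[1]='L', append. Buffer now: "OLL"

Answer: L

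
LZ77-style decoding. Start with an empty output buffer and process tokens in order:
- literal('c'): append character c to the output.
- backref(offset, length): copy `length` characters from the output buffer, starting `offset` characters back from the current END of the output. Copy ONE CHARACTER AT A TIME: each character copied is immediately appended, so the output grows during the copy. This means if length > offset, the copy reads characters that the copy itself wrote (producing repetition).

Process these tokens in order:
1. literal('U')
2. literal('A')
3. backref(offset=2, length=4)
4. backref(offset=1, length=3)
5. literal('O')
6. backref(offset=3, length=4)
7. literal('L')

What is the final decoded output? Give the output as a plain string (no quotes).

Token 1: literal('U'). Output: "U"
Token 2: literal('A'). Output: "UA"
Token 3: backref(off=2, len=4) (overlapping!). Copied 'UAUA' from pos 0. Output: "UAUAUA"
Token 4: backref(off=1, len=3) (overlapping!). Copied 'AAA' from pos 5. Output: "UAUAUAAAA"
Token 5: literal('O'). Output: "UAUAUAAAAO"
Token 6: backref(off=3, len=4) (overlapping!). Copied 'AAOA' from pos 7. Output: "UAUAUAAAAOAAOA"
Token 7: literal('L'). Output: "UAUAUAAAAOAAOAL"

Answer: UAUAUAAAAOAAOAL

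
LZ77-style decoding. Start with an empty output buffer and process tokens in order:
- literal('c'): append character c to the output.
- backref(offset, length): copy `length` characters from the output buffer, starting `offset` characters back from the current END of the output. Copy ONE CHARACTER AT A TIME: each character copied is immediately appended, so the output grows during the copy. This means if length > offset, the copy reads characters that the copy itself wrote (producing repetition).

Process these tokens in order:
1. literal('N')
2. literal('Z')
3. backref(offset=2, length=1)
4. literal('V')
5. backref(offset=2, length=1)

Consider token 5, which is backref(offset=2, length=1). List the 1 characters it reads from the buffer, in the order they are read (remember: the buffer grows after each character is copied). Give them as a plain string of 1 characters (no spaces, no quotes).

Answer: N

Derivation:
Token 1: literal('N'). Output: "N"
Token 2: literal('Z'). Output: "NZ"
Token 3: backref(off=2, len=1). Copied 'N' from pos 0. Output: "NZN"
Token 4: literal('V'). Output: "NZNV"
Token 5: backref(off=2, len=1). Buffer before: "NZNV" (len 4)
  byte 1: read out[2]='N', append. Buffer now: "NZNVN"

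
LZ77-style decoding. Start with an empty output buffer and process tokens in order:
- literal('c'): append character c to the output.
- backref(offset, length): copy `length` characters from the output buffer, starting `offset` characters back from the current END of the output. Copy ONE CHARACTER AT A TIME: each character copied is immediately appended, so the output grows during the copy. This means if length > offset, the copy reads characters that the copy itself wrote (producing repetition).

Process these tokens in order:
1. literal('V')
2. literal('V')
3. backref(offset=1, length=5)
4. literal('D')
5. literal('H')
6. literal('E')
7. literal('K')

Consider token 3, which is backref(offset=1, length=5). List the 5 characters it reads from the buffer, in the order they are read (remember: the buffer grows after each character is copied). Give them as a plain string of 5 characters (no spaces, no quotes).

Answer: VVVVV

Derivation:
Token 1: literal('V'). Output: "V"
Token 2: literal('V'). Output: "VV"
Token 3: backref(off=1, len=5). Buffer before: "VV" (len 2)
  byte 1: read out[1]='V', append. Buffer now: "VVV"
  byte 2: read out[2]='V', append. Buffer now: "VVVV"
  byte 3: read out[3]='V', append. Buffer now: "VVVVV"
  byte 4: read out[4]='V', append. Buffer now: "VVVVVV"
  byte 5: read out[5]='V', append. Buffer now: "VVVVVVV"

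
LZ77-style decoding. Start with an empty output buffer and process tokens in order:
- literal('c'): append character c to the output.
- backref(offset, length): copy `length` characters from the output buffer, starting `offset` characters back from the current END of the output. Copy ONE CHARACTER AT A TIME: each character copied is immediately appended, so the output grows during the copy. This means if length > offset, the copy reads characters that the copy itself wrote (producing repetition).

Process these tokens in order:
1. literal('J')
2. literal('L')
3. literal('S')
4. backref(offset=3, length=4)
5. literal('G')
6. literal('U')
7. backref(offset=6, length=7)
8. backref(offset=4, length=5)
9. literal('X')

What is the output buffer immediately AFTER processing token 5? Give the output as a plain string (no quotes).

Answer: JLSJLSJG

Derivation:
Token 1: literal('J'). Output: "J"
Token 2: literal('L'). Output: "JL"
Token 3: literal('S'). Output: "JLS"
Token 4: backref(off=3, len=4) (overlapping!). Copied 'JLSJ' from pos 0. Output: "JLSJLSJ"
Token 5: literal('G'). Output: "JLSJLSJG"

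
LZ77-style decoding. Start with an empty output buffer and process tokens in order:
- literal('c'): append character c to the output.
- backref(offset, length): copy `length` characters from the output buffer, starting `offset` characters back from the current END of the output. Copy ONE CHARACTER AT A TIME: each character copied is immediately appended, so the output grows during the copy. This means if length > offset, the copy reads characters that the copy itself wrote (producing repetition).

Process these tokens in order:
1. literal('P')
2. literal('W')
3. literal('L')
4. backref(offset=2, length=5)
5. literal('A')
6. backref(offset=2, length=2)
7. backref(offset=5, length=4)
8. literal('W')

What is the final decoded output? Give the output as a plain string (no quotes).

Answer: PWLWLWLWAWALWAWW

Derivation:
Token 1: literal('P'). Output: "P"
Token 2: literal('W'). Output: "PW"
Token 3: literal('L'). Output: "PWL"
Token 4: backref(off=2, len=5) (overlapping!). Copied 'WLWLW' from pos 1. Output: "PWLWLWLW"
Token 5: literal('A'). Output: "PWLWLWLWA"
Token 6: backref(off=2, len=2). Copied 'WA' from pos 7. Output: "PWLWLWLWAWA"
Token 7: backref(off=5, len=4). Copied 'LWAW' from pos 6. Output: "PWLWLWLWAWALWAW"
Token 8: literal('W'). Output: "PWLWLWLWAWALWAWW"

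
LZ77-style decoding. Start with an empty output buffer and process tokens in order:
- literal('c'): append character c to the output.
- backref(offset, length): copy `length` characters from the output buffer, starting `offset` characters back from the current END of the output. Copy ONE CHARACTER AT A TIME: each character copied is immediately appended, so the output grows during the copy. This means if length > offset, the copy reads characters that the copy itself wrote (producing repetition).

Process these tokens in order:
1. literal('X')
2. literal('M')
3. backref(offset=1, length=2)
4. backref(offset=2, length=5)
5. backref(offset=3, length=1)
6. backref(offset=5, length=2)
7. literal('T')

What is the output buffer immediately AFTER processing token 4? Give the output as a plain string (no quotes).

Token 1: literal('X'). Output: "X"
Token 2: literal('M'). Output: "XM"
Token 3: backref(off=1, len=2) (overlapping!). Copied 'MM' from pos 1. Output: "XMMM"
Token 4: backref(off=2, len=5) (overlapping!). Copied 'MMMMM' from pos 2. Output: "XMMMMMMMM"

Answer: XMMMMMMMM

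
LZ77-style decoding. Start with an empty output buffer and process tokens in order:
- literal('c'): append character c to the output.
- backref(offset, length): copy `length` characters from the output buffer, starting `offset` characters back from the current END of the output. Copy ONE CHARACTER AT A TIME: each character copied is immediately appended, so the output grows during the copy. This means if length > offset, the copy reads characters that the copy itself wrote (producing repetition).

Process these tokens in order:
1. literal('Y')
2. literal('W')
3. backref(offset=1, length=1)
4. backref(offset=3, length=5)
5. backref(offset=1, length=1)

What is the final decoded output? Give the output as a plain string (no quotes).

Token 1: literal('Y'). Output: "Y"
Token 2: literal('W'). Output: "YW"
Token 3: backref(off=1, len=1). Copied 'W' from pos 1. Output: "YWW"
Token 4: backref(off=3, len=5) (overlapping!). Copied 'YWWYW' from pos 0. Output: "YWWYWWYW"
Token 5: backref(off=1, len=1). Copied 'W' from pos 7. Output: "YWWYWWYWW"

Answer: YWWYWWYWW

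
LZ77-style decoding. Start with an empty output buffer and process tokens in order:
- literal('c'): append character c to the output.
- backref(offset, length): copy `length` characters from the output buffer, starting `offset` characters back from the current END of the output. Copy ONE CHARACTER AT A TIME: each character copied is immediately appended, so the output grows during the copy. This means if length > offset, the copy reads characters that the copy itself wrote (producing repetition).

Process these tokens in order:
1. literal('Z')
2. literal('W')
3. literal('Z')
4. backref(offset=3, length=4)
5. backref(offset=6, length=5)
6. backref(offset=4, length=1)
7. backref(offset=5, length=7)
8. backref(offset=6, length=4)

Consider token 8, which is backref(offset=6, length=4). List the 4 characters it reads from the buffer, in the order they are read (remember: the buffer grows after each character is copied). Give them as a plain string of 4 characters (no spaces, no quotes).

Answer: ZWZZ

Derivation:
Token 1: literal('Z'). Output: "Z"
Token 2: literal('W'). Output: "ZW"
Token 3: literal('Z'). Output: "ZWZ"
Token 4: backref(off=3, len=4) (overlapping!). Copied 'ZWZZ' from pos 0. Output: "ZWZZWZZ"
Token 5: backref(off=6, len=5). Copied 'WZZWZ' from pos 1. Output: "ZWZZWZZWZZWZ"
Token 6: backref(off=4, len=1). Copied 'Z' from pos 8. Output: "ZWZZWZZWZZWZZ"
Token 7: backref(off=5, len=7) (overlapping!). Copied 'ZZWZZZZ' from pos 8. Output: "ZWZZWZZWZZWZZZZWZZZZ"
Token 8: backref(off=6, len=4). Buffer before: "ZWZZWZZWZZWZZZZWZZZZ" (len 20)
  byte 1: read out[14]='Z', append. Buffer now: "ZWZZWZZWZZWZZZZWZZZZZ"
  byte 2: read out[15]='W', append. Buffer now: "ZWZZWZZWZZWZZZZWZZZZZW"
  byte 3: read out[16]='Z', append. Buffer now: "ZWZZWZZWZZWZZZZWZZZZZWZ"
  byte 4: read out[17]='Z', append. Buffer now: "ZWZZWZZWZZWZZZZWZZZZZWZZ"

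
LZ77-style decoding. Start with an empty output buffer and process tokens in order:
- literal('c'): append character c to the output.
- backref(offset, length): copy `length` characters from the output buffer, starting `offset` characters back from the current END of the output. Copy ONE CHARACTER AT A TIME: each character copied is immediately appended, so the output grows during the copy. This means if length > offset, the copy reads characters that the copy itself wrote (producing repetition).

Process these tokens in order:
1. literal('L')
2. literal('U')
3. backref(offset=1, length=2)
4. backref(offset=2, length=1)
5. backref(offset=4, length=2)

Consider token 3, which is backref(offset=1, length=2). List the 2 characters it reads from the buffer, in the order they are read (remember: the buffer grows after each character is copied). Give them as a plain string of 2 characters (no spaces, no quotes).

Token 1: literal('L'). Output: "L"
Token 2: literal('U'). Output: "LU"
Token 3: backref(off=1, len=2). Buffer before: "LU" (len 2)
  byte 1: read out[1]='U', append. Buffer now: "LUU"
  byte 2: read out[2]='U', append. Buffer now: "LUUU"

Answer: UU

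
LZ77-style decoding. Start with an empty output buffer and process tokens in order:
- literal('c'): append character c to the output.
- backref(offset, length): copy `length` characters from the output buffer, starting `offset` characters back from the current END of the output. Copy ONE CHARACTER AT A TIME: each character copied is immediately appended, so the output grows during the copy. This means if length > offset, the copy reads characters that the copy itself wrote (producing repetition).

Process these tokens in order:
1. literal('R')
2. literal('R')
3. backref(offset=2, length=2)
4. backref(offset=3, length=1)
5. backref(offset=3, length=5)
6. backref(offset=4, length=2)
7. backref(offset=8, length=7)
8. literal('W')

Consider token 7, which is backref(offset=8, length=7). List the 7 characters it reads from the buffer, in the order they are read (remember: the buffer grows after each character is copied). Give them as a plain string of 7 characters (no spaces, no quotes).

Answer: RRRRRRR

Derivation:
Token 1: literal('R'). Output: "R"
Token 2: literal('R'). Output: "RR"
Token 3: backref(off=2, len=2). Copied 'RR' from pos 0. Output: "RRRR"
Token 4: backref(off=3, len=1). Copied 'R' from pos 1. Output: "RRRRR"
Token 5: backref(off=3, len=5) (overlapping!). Copied 'RRRRR' from pos 2. Output: "RRRRRRRRRR"
Token 6: backref(off=4, len=2). Copied 'RR' from pos 6. Output: "RRRRRRRRRRRR"
Token 7: backref(off=8, len=7). Buffer before: "RRRRRRRRRRRR" (len 12)
  byte 1: read out[4]='R', append. Buffer now: "RRRRRRRRRRRRR"
  byte 2: read out[5]='R', append. Buffer now: "RRRRRRRRRRRRRR"
  byte 3: read out[6]='R', append. Buffer now: "RRRRRRRRRRRRRRR"
  byte 4: read out[7]='R', append. Buffer now: "RRRRRRRRRRRRRRRR"
  byte 5: read out[8]='R', append. Buffer now: "RRRRRRRRRRRRRRRRR"
  byte 6: read out[9]='R', append. Buffer now: "RRRRRRRRRRRRRRRRRR"
  byte 7: read out[10]='R', append. Buffer now: "RRRRRRRRRRRRRRRRRRR"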